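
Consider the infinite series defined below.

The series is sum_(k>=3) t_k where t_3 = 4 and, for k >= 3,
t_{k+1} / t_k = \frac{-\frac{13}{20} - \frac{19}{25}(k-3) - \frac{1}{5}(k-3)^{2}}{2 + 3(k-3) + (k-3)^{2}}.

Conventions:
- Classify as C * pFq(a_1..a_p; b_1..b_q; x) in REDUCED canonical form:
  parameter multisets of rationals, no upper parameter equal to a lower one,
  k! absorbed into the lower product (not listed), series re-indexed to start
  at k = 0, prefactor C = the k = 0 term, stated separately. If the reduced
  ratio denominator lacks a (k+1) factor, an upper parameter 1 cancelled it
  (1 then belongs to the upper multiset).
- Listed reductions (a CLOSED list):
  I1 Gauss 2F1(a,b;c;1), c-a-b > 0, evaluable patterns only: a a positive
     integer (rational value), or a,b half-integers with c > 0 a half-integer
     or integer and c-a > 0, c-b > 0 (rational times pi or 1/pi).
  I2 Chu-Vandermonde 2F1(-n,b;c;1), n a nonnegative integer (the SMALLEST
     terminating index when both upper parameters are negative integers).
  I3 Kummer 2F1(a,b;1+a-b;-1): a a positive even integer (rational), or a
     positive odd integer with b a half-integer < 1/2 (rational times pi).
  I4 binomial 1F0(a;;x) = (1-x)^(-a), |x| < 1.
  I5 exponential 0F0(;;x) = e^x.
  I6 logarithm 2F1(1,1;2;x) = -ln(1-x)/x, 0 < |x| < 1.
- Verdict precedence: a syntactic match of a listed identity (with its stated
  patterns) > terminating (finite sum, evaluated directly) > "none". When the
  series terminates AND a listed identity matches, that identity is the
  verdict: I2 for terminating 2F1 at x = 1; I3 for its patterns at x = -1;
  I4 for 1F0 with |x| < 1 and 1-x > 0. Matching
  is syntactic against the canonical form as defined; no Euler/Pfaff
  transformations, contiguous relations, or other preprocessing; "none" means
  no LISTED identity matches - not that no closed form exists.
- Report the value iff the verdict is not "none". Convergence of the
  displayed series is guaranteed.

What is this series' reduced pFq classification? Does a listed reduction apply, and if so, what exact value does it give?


Key observation: from the first term 4: the expanded ratio factors over Q; prefactor 4, roots give parameters.
Consecutive-term ratio: r(k) = -\frac{1}{5} * (k+\frac{13}{10}) (k+\frac{5}{2}) / [(k+2) (k+1)] - rational; roots negated = parameters, x = -\frac{1}{5}, C = 4.

Reduced: x = -\frac{1}{5}, 2F1, upper = {\frac{13}{10}, \frac{5}{2}}, lower = {2}, C = 4. Verdict: none - this 2F1 at x = -\frac{1}{5} matches no listed pattern, and upper {\frac{13}{10}, \frac{5}{2}} holds no stopper.


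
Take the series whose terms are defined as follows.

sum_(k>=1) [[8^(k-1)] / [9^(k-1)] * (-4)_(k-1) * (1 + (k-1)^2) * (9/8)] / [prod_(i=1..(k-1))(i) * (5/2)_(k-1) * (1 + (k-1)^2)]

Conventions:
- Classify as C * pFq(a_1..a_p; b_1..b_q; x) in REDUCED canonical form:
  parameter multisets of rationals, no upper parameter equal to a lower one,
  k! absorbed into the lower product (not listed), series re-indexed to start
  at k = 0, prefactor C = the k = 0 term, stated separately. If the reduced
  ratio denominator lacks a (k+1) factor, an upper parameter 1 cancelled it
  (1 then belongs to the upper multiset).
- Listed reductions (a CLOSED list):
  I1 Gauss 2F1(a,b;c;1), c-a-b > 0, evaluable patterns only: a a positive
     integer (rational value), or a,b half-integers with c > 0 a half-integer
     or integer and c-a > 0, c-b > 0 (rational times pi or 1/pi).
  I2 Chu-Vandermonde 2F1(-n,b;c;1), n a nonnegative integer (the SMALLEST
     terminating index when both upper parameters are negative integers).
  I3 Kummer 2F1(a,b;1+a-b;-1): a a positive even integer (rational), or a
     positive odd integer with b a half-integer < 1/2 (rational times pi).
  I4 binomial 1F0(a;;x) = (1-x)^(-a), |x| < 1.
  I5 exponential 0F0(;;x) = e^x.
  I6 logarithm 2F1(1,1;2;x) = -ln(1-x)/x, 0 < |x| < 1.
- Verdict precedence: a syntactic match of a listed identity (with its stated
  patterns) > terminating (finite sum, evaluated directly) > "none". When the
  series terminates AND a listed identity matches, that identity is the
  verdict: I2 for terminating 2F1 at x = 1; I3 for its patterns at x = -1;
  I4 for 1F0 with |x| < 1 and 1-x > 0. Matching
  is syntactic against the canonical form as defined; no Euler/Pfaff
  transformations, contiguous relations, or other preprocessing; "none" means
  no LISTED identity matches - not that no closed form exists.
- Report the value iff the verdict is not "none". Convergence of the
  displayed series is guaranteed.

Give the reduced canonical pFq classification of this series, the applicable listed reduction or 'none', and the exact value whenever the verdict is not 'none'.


The series (x = 8/9) is 1F1: upper {-4}, lower {5/2}, prefactor 9/8. Verdict: terminating - upper -4 stops the sum at k = 4; the 5 terms are added exactly. Exact value: 1161961/20207880.

First insight: x = (8/9) and the product of the first k integers (C = 9/8, x = 8/9) is k!.
Consecutive-term ratio: r(k) = (8/9) * (k-4) / [(k+5/2) (k+1)] ; factor over Q: parameters, x = (8/9), and C = 9/8.


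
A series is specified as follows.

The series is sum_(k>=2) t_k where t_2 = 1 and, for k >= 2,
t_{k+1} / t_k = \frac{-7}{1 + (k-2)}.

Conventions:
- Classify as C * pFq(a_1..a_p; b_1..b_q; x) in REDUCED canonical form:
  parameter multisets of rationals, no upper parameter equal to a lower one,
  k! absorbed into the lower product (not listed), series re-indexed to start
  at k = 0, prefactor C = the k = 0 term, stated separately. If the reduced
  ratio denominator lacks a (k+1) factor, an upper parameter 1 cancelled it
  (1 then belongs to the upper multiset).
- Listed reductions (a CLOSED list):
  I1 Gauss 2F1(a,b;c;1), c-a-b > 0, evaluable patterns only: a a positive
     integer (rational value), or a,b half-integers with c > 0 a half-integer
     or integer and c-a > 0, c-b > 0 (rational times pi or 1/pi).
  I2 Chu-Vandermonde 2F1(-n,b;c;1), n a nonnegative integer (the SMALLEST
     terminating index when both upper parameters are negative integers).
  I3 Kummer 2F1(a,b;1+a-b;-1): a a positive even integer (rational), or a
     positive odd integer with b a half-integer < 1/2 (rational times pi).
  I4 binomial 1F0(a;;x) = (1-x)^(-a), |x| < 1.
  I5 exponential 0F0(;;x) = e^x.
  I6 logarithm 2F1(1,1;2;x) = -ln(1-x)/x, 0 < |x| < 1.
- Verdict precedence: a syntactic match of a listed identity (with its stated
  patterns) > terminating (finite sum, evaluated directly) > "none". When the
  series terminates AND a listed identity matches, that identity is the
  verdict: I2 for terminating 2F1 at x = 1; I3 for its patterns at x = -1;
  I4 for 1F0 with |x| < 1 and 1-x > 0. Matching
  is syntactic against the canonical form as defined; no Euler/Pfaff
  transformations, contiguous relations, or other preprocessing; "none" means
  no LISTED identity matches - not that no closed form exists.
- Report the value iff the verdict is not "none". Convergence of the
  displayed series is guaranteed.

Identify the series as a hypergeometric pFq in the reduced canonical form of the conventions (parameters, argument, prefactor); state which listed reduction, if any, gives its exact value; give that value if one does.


Canonical form: C = 1 times 0F0 with upper {-}, lower {-}, x = -7. Verdict: exponential (I5) fires (the 0F0 exponential series at x = -7). Its exact value is e^{-7}.

Structural cue: x = -7 and roots of the ratio polynomials (C = 1, x = -7) are the negated parameters.
Term ratio: r(k) = -7 * 1 / [(k+1)] ; factor over Q: parameters, x = -7, and C = 1.


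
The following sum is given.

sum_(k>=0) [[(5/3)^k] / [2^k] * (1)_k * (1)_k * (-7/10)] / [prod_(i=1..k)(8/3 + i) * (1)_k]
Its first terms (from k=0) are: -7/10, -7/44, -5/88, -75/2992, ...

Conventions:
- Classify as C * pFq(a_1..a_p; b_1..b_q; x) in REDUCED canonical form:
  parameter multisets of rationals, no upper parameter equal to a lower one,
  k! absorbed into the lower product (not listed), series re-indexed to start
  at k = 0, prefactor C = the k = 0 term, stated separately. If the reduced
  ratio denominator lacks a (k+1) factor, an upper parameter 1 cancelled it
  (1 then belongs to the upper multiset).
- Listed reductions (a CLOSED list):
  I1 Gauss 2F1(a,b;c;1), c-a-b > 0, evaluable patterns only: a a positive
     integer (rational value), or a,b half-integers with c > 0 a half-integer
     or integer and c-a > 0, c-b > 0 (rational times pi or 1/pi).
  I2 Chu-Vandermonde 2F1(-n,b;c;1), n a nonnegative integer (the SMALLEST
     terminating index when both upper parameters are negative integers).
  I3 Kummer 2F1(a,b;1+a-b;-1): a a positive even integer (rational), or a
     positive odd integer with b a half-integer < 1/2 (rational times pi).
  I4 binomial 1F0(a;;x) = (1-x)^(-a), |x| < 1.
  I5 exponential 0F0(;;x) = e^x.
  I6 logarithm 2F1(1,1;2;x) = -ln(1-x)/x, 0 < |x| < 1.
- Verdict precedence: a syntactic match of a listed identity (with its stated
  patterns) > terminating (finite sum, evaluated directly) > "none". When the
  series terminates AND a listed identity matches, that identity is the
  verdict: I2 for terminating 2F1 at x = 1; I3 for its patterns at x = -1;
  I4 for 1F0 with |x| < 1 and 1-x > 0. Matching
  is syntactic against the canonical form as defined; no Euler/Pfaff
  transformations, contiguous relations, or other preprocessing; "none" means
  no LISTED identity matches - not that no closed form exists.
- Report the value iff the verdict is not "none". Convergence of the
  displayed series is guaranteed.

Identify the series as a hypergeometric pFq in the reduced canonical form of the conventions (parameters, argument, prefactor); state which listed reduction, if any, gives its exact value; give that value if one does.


Prefactor -7/10, argument 5/6: 2F1 with upper {1, 1} over lower {11/3}. Verdict: none. Every listed pattern misses the 2F1 form at 5/6, upper {1, 1}.

Key observation: t_0 = -7/10 here, and the lower running product (C = -7/10, x = 5/6) is a rising factorial.
Term ratio: r(k) = (5/6) * (k+1) (k+1) / [(k+11/3) (k+1)] - rational in k. x = (5/6); t_0 = -7/10; negate the roots.


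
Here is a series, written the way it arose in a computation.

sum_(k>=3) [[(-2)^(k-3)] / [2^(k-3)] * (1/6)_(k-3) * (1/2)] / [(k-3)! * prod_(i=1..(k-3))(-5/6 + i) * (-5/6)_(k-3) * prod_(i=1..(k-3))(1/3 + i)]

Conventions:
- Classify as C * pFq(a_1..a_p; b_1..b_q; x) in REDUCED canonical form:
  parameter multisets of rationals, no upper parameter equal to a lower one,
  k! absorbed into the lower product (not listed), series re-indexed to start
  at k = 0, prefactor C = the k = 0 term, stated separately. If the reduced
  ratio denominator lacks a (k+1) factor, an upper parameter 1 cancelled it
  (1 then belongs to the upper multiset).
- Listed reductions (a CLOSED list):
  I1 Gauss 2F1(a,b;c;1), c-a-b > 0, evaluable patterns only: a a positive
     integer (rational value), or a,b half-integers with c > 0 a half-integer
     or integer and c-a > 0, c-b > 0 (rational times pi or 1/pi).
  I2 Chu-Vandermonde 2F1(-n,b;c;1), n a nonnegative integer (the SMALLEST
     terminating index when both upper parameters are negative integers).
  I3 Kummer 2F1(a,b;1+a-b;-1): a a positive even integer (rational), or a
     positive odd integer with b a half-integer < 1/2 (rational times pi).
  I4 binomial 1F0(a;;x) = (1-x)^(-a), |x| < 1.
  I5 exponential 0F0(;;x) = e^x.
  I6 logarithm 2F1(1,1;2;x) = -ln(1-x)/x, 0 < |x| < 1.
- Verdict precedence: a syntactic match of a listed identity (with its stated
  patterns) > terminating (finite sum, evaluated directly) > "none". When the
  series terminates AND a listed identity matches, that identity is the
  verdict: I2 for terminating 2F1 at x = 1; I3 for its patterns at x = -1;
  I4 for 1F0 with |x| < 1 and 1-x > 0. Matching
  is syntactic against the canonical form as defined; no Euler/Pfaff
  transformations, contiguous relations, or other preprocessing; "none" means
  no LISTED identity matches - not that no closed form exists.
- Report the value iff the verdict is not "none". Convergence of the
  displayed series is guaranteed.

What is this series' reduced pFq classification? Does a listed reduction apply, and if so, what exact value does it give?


Reduced: x = -1, 0F2, upper = {-}, lower = {-5/6, 4/3}, C = 1/2. Verdict: none - this 0F2 at x = -1 matches no listed pattern, and upper {-} holds no stopper.

Key step: with t_0 = 1/2, the two k-th powers (prefactor 1/2) combine into one argument.
Term ratio: r(k) = (-1) * 1 / [(k-5/6) (k+4/3) (k+1)] - poly over poly, x = (-1) from leading terms; C = 1/2 at k = 0.


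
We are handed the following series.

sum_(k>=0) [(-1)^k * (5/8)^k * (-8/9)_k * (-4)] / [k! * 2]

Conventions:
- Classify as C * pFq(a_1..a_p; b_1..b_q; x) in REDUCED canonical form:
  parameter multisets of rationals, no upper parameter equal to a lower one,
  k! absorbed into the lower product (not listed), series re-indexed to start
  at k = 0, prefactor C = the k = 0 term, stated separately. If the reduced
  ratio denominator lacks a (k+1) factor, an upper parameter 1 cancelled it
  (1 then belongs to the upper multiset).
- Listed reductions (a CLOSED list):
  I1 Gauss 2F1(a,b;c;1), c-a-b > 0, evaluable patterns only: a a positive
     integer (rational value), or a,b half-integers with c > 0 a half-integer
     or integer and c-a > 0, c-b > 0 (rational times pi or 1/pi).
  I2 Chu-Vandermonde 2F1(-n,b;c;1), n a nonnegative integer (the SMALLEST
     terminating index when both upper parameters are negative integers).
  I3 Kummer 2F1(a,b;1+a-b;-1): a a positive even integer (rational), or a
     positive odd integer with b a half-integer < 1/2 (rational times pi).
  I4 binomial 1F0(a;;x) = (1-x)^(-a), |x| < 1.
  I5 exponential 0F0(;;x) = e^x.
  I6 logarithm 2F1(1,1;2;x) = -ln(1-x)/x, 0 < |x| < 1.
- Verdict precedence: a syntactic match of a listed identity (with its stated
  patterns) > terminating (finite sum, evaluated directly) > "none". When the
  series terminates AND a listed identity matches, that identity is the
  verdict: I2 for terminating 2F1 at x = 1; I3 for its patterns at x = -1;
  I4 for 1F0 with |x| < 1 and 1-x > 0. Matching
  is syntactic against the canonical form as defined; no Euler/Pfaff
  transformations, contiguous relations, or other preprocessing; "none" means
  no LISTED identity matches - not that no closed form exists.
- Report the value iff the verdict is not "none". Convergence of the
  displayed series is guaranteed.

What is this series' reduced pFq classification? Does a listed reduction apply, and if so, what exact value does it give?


Reduced: x = -5/8, 1F0, upper = {-8/9}, lower = {-}, C = -2. Verdict: binomial (I4) applies (the 1F0 binomial series: exponent 8/9, x = -5/8). Sum: (-2) * (13/8)^(8/9).

Key step: from the first term -2: the constant factors (C = -2, x = -5/8) combine into one prefactor.
Consecutive-term ratio: r(k) = (-5/8) * (k-8/9) / [(k+1)] - rational in k. x = (-5/8); t_0 = -2; negate the roots.


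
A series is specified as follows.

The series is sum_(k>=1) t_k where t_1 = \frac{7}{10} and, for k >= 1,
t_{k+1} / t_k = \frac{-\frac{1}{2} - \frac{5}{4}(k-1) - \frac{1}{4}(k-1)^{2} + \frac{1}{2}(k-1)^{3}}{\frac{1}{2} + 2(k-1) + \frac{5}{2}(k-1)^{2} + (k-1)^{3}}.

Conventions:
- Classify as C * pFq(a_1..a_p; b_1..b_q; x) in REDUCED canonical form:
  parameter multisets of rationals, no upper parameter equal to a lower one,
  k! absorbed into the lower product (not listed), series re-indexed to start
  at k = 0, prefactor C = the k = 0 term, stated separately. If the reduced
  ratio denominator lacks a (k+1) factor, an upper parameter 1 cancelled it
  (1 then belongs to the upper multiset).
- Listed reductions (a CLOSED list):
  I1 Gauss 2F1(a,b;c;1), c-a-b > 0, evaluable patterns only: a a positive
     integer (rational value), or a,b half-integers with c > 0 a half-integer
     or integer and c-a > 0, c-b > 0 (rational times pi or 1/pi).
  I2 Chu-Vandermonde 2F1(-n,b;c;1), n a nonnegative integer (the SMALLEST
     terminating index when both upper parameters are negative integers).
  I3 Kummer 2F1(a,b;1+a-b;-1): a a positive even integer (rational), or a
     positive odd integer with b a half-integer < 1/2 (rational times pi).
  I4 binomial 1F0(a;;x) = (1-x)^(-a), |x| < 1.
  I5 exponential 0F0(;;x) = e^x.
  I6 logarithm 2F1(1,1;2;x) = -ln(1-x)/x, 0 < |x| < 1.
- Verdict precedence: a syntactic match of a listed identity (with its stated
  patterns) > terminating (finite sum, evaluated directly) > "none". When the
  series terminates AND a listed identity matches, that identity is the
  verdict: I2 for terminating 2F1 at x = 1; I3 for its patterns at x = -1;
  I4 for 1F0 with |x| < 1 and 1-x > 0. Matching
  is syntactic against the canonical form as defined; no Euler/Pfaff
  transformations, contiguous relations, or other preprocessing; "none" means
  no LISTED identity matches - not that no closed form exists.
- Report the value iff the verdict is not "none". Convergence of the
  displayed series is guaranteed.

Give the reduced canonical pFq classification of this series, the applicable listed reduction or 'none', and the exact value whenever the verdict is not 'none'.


Prefactor \frac{7}{10}, argument \frac{1}{2}: 1F0 with upper {-2} over lower {-}. Verdict: this is the binomial series (I4) (the 1F0 binomial series: exponent 2, x = \frac{1}{2}). Sum: \frac{7}{40}.

The tell: t_0 = \frac{7}{10} here, and the parameter 1 appears in both the upper and lower lists and cancels (alongside the other common factor).
Step ratio: r(k) = \frac{1}{2} * (k-2) / [(k+1)] - rational; roots negated = parameters, x = \frac{1}{2}, C = \frac{7}{10}.


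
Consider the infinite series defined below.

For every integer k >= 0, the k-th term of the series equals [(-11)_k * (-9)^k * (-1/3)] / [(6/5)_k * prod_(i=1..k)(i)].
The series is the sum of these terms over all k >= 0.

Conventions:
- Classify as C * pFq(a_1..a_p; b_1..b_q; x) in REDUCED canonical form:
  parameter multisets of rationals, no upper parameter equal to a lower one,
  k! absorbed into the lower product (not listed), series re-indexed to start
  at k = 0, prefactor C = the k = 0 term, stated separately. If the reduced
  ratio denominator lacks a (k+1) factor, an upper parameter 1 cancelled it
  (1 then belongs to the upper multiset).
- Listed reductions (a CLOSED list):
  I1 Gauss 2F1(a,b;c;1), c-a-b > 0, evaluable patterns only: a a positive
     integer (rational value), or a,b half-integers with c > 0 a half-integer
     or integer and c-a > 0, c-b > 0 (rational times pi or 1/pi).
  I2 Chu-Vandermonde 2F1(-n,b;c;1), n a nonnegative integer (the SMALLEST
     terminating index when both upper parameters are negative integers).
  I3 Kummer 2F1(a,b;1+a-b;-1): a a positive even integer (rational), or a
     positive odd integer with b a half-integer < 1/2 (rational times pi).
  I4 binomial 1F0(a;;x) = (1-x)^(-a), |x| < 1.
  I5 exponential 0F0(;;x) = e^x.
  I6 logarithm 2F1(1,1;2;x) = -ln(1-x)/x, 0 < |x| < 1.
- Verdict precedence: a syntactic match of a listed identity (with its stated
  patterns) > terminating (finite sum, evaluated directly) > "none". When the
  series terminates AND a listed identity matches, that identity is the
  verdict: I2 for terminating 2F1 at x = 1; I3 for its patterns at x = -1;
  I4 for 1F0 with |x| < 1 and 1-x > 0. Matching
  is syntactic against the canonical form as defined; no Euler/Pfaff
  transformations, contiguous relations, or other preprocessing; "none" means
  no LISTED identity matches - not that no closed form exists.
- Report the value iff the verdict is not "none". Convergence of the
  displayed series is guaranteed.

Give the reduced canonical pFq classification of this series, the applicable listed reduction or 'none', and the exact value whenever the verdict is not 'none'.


The series (x = -9) is 1F1: upper {-11}, lower {6/5}, prefactor -1/3. Verdict: terminating - upper parameter -11 makes this a finite sum (last index 11), evaluated exactly. Sum: -852622448739209539/3291487997952.

The tell: from the first term -1/3: the product of the first k integers (C = -1/3) is k!.
Term ratio: r(k) = (-9) * (k-11) / [(k+6/5) (k+1)] - rational; roots negated = parameters, x = (-9), C = -1/3.


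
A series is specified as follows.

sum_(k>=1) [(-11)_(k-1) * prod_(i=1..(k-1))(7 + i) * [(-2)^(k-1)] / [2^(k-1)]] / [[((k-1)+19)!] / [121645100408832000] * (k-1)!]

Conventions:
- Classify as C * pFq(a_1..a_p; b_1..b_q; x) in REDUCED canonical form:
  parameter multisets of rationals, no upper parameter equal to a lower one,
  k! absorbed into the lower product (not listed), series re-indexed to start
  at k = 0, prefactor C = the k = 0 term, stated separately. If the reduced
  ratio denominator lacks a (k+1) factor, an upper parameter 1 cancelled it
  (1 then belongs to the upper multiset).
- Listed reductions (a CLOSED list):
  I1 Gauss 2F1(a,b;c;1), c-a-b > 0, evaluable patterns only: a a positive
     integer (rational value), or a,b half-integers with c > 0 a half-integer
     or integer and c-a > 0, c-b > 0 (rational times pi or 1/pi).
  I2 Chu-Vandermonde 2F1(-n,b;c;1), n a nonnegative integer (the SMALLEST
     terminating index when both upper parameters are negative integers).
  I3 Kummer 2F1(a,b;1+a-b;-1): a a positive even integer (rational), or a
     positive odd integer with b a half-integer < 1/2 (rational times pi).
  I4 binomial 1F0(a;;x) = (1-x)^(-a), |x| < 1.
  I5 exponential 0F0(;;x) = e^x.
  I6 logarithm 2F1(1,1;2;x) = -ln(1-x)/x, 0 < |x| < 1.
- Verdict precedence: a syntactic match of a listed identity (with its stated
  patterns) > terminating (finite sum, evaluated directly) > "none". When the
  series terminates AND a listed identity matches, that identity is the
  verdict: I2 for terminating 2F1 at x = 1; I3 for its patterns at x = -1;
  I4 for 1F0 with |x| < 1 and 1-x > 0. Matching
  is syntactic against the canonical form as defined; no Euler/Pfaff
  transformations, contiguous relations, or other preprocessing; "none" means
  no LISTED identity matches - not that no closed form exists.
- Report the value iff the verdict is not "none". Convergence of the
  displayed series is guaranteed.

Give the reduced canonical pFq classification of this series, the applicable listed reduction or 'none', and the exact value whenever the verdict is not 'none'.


Canonical form: C = 1 times 2F1 with upper {-11, 8}, lower {20}, x = -1. Verdict: Kummer (I3) matches (x = -1; c = 20 equals 1+a-b for upper {-11, 8}: listed pattern). Exact value: 1938/35.

First insight: t_0 being 1, the denominator's factorial ratio (C = 1, x = -1) is a lower Pochhammer.
Step ratio: r(k) = (-1) * (k-11) (k+8) / [(k+20) (k+1)] ; factor over Q: parameters, x = (-1), and C = 1.


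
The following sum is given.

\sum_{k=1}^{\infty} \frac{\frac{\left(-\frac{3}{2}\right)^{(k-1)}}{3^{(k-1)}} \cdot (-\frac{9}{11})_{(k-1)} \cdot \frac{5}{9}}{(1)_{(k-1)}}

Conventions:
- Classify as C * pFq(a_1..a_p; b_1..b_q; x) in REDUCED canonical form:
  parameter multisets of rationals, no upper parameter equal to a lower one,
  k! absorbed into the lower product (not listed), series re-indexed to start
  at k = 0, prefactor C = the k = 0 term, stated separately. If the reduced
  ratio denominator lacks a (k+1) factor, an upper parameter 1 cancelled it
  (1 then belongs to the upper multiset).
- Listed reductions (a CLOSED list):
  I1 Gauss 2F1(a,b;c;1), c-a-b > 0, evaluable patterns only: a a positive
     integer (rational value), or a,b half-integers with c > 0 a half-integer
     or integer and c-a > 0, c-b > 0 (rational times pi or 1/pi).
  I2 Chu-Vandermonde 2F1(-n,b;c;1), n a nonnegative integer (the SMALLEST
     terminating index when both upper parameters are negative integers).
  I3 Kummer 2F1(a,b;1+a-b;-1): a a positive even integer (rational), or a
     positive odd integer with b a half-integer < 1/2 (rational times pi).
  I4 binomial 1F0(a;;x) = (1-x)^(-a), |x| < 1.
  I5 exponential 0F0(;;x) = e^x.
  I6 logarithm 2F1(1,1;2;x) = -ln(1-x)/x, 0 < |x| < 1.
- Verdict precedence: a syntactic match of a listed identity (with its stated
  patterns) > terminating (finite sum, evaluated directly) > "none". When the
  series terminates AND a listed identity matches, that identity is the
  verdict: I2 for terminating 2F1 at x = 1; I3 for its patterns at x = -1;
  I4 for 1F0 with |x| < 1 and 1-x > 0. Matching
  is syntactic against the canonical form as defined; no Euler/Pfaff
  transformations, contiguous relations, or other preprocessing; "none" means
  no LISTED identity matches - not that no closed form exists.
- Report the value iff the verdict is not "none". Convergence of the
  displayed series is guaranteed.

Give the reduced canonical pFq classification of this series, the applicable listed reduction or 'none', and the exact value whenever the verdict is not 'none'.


Canonical form: C = \frac{5}{9} times 1F0 with upper {-\frac{9}{11}}, lower {-}, x = -\frac{1}{2}. Verdict: binomial (I4) matches (the 1F0 binomial series: exponent 9/11, x = -\frac{1}{2}). Sum: \frac{5}{9} \cdot \left(\frac{3}{2}\right)^{\frac{9}{11}}.

Structural cue: with t_0 = \frac{5}{9}, (1)_k (C = 5/9, x = -1/2) is k! itself.
Consecutive-term ratio: r(k) = -\frac{1}{2} * (k-\frac{9}{11}) / [(k+1)] - rational; roots negated = parameters, x = -\frac{1}{2}, C = \frac{5}{9}.


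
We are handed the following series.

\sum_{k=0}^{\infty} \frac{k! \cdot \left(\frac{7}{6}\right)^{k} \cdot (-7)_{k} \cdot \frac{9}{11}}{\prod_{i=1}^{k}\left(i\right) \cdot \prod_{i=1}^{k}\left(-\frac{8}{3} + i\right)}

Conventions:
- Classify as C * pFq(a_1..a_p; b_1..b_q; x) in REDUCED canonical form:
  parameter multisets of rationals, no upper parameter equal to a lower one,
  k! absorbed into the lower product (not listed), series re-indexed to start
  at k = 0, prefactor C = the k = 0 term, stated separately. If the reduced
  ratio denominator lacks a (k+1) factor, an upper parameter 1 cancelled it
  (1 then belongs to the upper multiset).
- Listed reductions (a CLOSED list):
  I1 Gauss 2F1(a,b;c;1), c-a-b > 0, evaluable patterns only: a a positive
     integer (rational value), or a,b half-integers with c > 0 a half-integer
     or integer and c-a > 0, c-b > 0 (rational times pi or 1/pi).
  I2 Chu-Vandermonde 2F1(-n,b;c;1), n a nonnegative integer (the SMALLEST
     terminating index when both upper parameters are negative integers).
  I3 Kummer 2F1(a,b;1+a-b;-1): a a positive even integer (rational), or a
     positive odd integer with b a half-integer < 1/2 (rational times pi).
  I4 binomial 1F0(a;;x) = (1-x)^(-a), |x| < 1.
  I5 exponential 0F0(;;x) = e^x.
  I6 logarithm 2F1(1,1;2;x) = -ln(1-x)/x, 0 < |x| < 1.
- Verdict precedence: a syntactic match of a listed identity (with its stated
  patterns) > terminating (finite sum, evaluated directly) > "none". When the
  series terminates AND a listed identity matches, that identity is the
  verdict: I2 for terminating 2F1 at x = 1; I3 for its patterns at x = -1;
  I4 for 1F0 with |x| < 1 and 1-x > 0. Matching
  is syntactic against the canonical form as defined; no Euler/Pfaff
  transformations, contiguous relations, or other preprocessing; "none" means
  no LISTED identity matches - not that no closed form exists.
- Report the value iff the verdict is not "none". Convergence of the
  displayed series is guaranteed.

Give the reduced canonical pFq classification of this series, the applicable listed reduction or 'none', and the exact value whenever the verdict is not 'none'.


With C = \frac{9}{11}: the canonical form is 2F1(-7, 1; -\frac{5}{3}; \frac{7}{6}). Verdict: terminating - no listed pattern fits, but -7 in the upper list cuts the series at k = 7; direct evaluation. Sum: -\frac{49041}{91520}.

Key observation: with t_0 = \frac{9}{11}, the factorial ratio (C = 9/11, x = 7/6) (k+a-1)!/(a-1)! is a rising factorial (a)_k.
Consecutive-term ratio: r(k) = \frac{7}{6} * (k-7) (k+1) / [(k-\frac{5}{3}) (k+1)] - rational in k, leading ratio \frac{7}{6}; with t_0 = \frac{9}{11}, classification follows.


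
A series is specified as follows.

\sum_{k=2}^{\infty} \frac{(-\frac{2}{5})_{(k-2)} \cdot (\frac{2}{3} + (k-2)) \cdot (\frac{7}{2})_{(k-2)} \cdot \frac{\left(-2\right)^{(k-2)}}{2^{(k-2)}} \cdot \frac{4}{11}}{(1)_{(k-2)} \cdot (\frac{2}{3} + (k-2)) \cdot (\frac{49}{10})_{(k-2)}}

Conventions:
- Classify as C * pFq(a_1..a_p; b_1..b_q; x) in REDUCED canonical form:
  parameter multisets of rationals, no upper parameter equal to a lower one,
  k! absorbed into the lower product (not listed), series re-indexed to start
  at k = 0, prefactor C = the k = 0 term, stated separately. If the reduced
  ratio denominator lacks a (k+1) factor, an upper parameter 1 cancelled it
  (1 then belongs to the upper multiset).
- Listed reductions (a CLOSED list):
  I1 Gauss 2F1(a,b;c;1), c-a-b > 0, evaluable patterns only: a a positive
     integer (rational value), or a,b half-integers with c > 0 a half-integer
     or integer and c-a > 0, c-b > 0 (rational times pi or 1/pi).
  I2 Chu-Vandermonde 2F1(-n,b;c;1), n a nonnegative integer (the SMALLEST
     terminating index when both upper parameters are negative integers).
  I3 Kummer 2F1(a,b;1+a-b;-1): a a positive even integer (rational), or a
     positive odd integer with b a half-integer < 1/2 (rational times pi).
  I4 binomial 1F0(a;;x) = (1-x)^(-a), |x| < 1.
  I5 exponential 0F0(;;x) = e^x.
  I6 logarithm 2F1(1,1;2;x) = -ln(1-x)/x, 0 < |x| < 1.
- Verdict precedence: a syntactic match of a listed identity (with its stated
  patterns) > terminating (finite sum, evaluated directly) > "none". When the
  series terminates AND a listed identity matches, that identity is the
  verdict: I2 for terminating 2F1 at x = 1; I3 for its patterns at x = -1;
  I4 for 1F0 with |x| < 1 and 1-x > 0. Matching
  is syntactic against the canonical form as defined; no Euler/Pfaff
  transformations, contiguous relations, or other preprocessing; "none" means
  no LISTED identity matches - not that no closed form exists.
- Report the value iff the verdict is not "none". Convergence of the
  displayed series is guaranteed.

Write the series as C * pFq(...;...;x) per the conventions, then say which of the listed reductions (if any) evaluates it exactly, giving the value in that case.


The tell: x = -1 and (1)_k (C = 4/11, x = -1) is k! itself.
Adjacent-term ratio: r(k) = -1 * (k-\frac{2}{5}) (k+\frac{7}{2}) / [(k+\frac{49}{10}) (k+1)] - poly over poly, x = -1 from leading terms; C = \frac{4}{11} at k = 0.

The series (x = -1) is 2F1: upper {-\frac{2}{5}, \frac{7}{2}}, lower {\frac{49}{10}}, prefactor \frac{4}{11}. Verdict: none. No listed pattern accepts 2F1(-\frac{2}{5}, \frac{7}{2}; \frac{49}{10}; -1).


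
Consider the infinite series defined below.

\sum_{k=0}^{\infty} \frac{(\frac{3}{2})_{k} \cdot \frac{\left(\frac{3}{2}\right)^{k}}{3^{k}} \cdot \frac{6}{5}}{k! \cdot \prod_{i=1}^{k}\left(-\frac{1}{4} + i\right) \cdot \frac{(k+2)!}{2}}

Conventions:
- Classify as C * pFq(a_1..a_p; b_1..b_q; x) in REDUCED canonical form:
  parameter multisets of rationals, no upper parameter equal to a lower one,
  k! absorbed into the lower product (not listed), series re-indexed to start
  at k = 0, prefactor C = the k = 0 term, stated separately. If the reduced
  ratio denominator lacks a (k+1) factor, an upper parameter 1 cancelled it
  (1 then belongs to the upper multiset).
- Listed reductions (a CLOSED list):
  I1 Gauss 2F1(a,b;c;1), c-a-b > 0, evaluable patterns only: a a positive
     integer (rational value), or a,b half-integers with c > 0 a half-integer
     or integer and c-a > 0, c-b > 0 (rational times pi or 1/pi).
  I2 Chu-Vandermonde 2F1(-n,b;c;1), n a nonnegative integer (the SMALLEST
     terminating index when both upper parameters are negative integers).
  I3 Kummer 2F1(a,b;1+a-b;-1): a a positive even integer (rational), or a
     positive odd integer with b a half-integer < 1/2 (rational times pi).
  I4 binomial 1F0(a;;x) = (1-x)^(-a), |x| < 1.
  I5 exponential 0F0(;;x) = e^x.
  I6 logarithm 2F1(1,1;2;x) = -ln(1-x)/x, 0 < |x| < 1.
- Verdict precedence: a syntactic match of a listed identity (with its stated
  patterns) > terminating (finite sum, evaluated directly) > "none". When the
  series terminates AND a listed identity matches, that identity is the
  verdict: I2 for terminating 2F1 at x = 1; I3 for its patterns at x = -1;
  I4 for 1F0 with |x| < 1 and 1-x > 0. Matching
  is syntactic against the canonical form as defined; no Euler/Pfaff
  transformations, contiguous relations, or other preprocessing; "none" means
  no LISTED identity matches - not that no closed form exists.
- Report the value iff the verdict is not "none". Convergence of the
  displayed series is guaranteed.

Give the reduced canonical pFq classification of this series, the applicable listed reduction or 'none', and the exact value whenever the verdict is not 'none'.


Canonical form: C = \frac{6}{5} times 1F2 with upper {\frac{3}{2}}, lower {\frac{3}{4}, 3}, x = \frac{1}{2}. Verdict: none here - no I1-I6 shape fits x = \frac{1}{2} with lower {\frac{3}{4}, 3}.

Structural cue: x = \frac{1}{2} and the lower running product (C = 6/5, x = 1/2) is a rising factorial.
Consecutive-term ratio: r(k) = \frac{1}{2} * (k+\frac{3}{2}) / [(k+\frac{3}{4}) (k+3) (k+1)] - rational in k, leading ratio \frac{1}{2}; with t_0 = \frac{6}{5}, classification follows.


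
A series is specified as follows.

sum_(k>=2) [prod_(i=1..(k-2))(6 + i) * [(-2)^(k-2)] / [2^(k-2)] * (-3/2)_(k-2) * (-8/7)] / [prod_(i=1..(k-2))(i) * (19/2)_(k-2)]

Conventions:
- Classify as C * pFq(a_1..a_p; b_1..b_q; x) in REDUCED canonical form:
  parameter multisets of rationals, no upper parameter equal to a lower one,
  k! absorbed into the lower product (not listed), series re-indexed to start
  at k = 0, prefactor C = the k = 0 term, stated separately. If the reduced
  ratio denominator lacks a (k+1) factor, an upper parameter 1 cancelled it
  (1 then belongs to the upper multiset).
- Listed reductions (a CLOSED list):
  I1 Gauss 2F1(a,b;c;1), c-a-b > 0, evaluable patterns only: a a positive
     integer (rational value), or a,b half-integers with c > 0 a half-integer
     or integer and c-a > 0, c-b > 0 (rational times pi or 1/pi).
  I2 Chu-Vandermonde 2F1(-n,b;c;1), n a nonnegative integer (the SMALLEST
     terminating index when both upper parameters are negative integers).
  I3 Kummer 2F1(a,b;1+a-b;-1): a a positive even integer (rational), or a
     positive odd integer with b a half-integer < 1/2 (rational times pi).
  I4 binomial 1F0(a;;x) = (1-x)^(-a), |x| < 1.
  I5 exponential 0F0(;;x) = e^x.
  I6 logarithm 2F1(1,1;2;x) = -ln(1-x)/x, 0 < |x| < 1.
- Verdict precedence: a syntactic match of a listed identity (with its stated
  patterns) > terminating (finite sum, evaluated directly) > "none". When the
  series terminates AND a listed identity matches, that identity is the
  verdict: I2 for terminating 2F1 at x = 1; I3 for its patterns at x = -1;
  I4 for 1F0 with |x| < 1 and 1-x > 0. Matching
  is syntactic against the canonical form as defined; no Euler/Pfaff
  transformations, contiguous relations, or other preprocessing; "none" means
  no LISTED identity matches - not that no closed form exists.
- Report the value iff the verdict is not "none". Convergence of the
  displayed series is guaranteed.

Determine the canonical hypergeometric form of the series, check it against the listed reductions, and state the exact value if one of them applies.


Classification (C = -8/7): 2F1 with upper {-3/2, 7}, lower {19/2}, argument x = -1. Verdict: the Kummer evaluation I3 matches (x = -1; c = 19/2 equals 1+a-b for upper {-3/2, 7}: listed pattern). Hence: (-109395/131072) * pi.

Key step: from the first term -8/7: the running product (C = -8/7, x = -1) telescopes to a rising factorial.
Consecutive-term ratio: r(k) = (-1) * (k-3/2) (k+7) / [(k+19/2) (k+1)] - rational in k, leading ratio (-1); with t_0 = -8/7, classification follows.


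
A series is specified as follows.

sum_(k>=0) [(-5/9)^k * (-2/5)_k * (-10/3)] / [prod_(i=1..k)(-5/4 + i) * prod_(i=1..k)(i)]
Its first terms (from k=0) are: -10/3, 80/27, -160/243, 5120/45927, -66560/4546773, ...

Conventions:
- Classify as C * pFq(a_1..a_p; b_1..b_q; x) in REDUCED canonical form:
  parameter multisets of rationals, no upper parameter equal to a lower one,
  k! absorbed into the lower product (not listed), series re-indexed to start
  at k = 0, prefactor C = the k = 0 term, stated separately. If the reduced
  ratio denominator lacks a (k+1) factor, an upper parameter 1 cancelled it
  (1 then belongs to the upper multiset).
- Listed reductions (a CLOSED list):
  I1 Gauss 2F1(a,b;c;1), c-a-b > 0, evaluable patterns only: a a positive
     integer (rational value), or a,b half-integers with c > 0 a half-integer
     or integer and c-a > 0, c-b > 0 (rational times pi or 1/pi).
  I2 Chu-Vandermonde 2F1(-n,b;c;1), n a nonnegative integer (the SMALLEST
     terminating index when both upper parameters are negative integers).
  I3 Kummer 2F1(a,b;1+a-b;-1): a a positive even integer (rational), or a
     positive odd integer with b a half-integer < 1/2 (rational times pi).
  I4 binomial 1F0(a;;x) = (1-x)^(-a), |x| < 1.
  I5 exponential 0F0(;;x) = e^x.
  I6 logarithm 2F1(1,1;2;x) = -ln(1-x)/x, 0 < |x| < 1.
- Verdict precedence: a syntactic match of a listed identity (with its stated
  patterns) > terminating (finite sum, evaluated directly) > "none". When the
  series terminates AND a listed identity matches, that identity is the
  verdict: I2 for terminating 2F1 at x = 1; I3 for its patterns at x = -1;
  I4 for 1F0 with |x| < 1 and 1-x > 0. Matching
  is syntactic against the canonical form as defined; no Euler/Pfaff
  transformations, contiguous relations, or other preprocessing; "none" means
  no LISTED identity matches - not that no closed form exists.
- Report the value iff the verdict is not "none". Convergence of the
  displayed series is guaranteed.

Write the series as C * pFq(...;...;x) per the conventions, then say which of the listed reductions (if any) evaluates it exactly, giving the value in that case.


Classification (C = -10/3): 1F1 with upper {-2/5}, lower {-1/4}, argument x = -5/9. Verdict: none here - no I1-I6 shape fits x = -5/9 with lower {-1/4}.

Key step: t_0 being -10/3, the lower running product (prefactor -10/3) is a rising factorial.
Adjacent-term ratio: r(k) = (-5/9) * (k-2/5) / [(k-1/4) (k+1)] - rational; roots negated = parameters, x = (-5/9), C = -10/3.


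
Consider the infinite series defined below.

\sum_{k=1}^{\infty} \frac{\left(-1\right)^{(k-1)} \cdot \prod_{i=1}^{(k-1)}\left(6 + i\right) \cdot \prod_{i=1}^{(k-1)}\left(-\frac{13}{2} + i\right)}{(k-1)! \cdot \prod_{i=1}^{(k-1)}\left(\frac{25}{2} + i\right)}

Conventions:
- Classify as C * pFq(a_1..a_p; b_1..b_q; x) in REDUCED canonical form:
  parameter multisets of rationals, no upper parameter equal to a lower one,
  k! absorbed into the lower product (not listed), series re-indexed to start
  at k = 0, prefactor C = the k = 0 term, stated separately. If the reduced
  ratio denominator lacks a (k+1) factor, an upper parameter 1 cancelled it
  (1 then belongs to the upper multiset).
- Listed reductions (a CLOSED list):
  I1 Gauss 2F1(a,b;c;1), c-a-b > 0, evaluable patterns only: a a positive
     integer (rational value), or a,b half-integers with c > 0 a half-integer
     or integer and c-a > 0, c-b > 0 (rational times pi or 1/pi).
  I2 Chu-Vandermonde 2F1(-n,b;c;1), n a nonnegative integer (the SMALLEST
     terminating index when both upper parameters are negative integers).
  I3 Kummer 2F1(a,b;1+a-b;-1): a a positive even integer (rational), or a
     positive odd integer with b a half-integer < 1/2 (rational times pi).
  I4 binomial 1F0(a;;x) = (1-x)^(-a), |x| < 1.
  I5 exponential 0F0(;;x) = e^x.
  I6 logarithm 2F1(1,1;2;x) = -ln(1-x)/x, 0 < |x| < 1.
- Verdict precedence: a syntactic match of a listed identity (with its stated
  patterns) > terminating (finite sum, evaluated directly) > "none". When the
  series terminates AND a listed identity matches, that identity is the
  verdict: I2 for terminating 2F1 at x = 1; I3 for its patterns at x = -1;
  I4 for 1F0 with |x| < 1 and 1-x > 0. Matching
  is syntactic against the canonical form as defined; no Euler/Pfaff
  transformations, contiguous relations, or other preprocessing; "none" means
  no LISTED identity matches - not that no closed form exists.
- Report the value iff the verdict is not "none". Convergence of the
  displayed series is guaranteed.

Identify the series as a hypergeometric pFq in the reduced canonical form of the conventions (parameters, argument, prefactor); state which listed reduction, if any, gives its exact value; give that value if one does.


Classification (C = 1): 2F1 with upper {-\frac{11}{2}, 7}, lower {\frac{27}{2}}, argument x = -1. Verdict: this is Kummer (I3) (x = -1; c = \frac{27}{2} equals 1+a-b for upper {-\frac{11}{2}, 7}: listed pattern). Its exact value is \frac{929553625}{268435456} \cdot \pi.

Key observation: t_0 = 1 here, and the running product (C = 1, x = -1) telescopes to a rising factorial.
Adjacent-term ratio: r(k) = -1 * (k-\frac{11}{2}) (k+7) / [(k+\frac{27}{2}) (k+1)] - rational in k. x = -1; t_0 = 1; negate the roots.
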